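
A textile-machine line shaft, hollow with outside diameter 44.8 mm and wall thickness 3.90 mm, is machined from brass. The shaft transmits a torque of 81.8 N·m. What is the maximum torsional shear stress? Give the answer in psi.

1260 psi

J = π(d_o⁴ − d_i⁴)/32 = π(0.0448⁴ − 0.0370⁴)/32 = 2.115×10^-7 m⁴.
τ_max = T·r/J = 81.80 × 0.0224 / 2.115×10^-7 = 8.665×10^6 Pa.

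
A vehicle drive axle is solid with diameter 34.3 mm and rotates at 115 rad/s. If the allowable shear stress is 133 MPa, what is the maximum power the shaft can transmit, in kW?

121 kW

J = πd⁴/32 = π(0.0343)⁴/32 = 1.359×10^-7 m⁴.
T_max = τ_allow·J/r = 1.33×10^8 × 1.359×10^-7 / 0.0171 = 1054 N·m.
ω = 115 rad/s, so P_max = T_max·ω = 1.212×10^5 W.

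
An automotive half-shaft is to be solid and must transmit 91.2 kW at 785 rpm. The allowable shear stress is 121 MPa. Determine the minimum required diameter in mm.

36.0 mm

ω = 2π·785/60 = 82.21 rad/s, so T = P/ω = 91.2×10³ / 82.21 = 1109 N·m.
For a solid shaft τ_max = 16T/(πd³), so d = (16T/(π τ_allow))^(1/3) = (16·1109/(π·1.21×10^8))^(1/3) = 0.03601 m.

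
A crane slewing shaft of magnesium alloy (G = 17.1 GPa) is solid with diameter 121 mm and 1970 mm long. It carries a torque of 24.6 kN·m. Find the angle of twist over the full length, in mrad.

J = πd⁴/32 = π(0.121)⁴/32 = 2.104×10^-5 m⁴.
θ = T·L/(G·J) = 24600 × 1.97 / (17.1×10⁹ × 2.104×10^-5) = 0.1347 rad.

135 mrad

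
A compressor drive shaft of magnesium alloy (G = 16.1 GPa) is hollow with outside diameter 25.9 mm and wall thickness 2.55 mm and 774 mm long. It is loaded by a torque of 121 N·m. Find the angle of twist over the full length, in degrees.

J = π(d_o⁴ − d_i⁴)/32 = π(0.0259⁴ − 0.0208⁴)/32 = 2.580×10^-8 m⁴.
θ = T·L/(G·J) = 121.0 × 0.774 / (16.1×10⁹ × 2.580×10^-8) = 0.2255 rad.

12.9°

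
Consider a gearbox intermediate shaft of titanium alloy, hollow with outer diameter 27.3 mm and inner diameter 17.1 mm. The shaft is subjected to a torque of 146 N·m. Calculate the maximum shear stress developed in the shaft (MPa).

J = π(d_o⁴ − d_i⁴)/32 = π(0.0273⁴ − 0.0171⁴)/32 = 4.614×10^-8 m⁴.
τ_max = T·r/J = 146.0 × 0.0137 / 4.614×10^-8 = 4.319×10^7 Pa.

43.2 MPa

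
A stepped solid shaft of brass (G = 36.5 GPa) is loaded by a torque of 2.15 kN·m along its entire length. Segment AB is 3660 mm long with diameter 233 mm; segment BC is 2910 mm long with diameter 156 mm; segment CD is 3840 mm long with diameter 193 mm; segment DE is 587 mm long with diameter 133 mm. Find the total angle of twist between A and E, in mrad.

J_AB = π(0.233)⁴/32 = 2.89×10^-4 m⁴; J_BC = π(0.156)⁴/32 = 5.81×10^-5 m⁴; J_CD = π(0.193)⁴/32 = 1.36×10^-4 m⁴; J_DE = π(0.133)⁴/32 = 3.07×10^-5 m⁴.
θ = (T/G)·Σ L_i/J_i = (2150/36.5×10⁹)·(3.66/2.89×10^-4 + 2.91/5.81×10^-5 + 3.84/1.36×10^-4 + 0.587/3.07×10^-5) = 6.479×10^-3 rad.

6.48 mrad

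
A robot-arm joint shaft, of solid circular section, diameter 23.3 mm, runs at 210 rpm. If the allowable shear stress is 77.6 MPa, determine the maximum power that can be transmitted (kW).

4.24 kW

J = πd⁴/32 = π(0.0233)⁴/32 = 2.894×10^-8 m⁴.
T_max = τ_allow·J/r = 7.76×10^7 × 2.894×10^-8 / 0.0117 = 192.7 N·m.
ω = 2π·210/60 = 21.99 rad/s, so P_max = T_max·ω = 4238 W.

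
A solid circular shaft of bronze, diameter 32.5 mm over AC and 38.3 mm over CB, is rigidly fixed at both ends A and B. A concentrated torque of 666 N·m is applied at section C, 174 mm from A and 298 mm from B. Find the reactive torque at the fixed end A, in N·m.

Compatibility: T_A·a/J_AC = T_B·b/J_CB with T_A + T_B = T₀.
J_AC = 1.10×10^-7 m⁴, J_CB = 2.11×10^-7 m⁴, so T_A = T₀·(J_AC/a)/((J_AC/a)+(J_CB/b)) = 313.2 N·m, T_B = 352.8 N·m.

313 N·m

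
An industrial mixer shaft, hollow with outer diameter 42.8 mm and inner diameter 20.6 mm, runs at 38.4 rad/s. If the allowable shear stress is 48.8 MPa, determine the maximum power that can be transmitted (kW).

27.3 kW

J = π(d_o⁴ − d_i⁴)/32 = π(0.0428⁴ − 0.0206⁴)/32 = 3.118×10^-7 m⁴.
T_max = τ_allow·J/r = 4.88×10^7 × 3.118×10^-7 / 0.0214 = 710.9 N·m.
ω = 38.4 rad/s, so P_max = T_max·ω = 2.730×10^4 W.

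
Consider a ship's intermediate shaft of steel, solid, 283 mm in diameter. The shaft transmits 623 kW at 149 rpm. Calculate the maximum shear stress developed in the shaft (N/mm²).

8.97 N/mm²

ω = 2π·149/60 = 15.60 rad/s, so T = P/ω = 623×10³ / 15.60 = 39930 N·m.
J = πd⁴/32 = π(0.283)⁴/32 = 6.297×10^-4 m⁴.
τ_max = T·r/J = 39930 × 0.141 / 6.297×10^-4 = 8.972×10^6 Pa.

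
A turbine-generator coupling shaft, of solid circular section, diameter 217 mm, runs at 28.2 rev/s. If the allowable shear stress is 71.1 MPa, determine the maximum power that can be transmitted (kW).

25300 kW

J = πd⁴/32 = π(0.217)⁴/32 = 2.177×10^-4 m⁴.
T_max = τ_allow·J/r = 7.11×10^7 × 2.177×10^-4 / 0.108 = 142700 N·m.
ω = 2π·28.2 = 177.2 rad/s, so P_max = T_max·ω = 2.528×10^7 W.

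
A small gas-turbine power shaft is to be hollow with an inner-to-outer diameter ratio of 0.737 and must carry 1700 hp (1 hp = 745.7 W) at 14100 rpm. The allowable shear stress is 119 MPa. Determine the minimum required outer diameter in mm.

ω = 2π·14100/60 = 1477 rad/s, so T = P/ω = 1700×745.7 / 1477 = 858.5 N·m.
For a hollow shaft with d_i/d_o = 0.737: τ_max = 16T/(π d_o³ (1−k⁴)), so d_o = [16T/(π τ_allow (1−k⁴))]^(1/3) = [16·858.5/(π·1.19×10^8·0.7050)]^(1/3) = 0.03735 m.

37.4 mm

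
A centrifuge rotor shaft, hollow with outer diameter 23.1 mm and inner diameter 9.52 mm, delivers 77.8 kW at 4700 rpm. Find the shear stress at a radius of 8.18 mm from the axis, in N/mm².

47.6 N/mm²

ω = 2π·4700/60 = 492.2 rad/s, so T = P/ω = 77.8×10³ / 492.2 = 158.1 N·m.
J = π(d_o⁴ − d_i⁴)/32 = π(0.0231⁴ − 0.00952⁴)/32 = 2.715×10^-8 m⁴.
Shear stress varies linearly with radius: τ = T·r/J = 158.1 × 0.00818 / 2.715×10^-8 = 4.763×10^7 Pa.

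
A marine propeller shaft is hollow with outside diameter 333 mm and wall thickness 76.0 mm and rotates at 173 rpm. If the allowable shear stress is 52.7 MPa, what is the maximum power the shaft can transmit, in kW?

J = π(d_o⁴ − d_i⁴)/32 = π(0.333⁴ − 0.181⁴)/32 = 1.102×10^-3 m⁴.
T_max = τ_allow·J/r = 5.27×10^7 × 1.102×10^-3 / 0.167 = 348700 N·m.
ω = 2π·173/60 = 18.12 rad/s, so P_max = T_max·ω = 6.318×10^6 W.

6320 kW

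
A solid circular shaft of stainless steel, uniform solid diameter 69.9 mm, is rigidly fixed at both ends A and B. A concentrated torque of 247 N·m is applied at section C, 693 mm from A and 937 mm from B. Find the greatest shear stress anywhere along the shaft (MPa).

2.12 MPa

With uniform GJ and both ends fixed, compatibility θ_AC = θ_CB gives T_A·a = T_B·b, together with T_A + T_B = T₀.
T_A = T₀·b/(a+b) = 247.0·937/1630 = 142.0 N·m; T_B = 105.0 N·m.
τ in each portion: τ_AC = 2.12×10^6 Pa, τ_CB = 1.57×10^6 Pa; maximum is in AC.
τ_max = T_AC·r/J = 142.0·0.0350/2.34×10^-6 = 2.117×10^6 Pa.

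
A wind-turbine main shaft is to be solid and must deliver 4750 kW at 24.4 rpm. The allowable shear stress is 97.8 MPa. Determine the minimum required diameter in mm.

459 mm

ω = 2π·24.4/60 = 2.555 rad/s, so T = P/ω = 4750×10³ / 2.555 = 1.859e6 N·m.
For a solid shaft τ_max = 16T/(πd³), so d = (16T/(π τ_allow))^(1/3) = (16·1.859e6/(π·9.78×10^7))^(1/3) = 0.4592 m.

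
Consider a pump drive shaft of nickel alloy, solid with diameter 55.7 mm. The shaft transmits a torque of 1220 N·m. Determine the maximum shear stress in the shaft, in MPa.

36.0 MPa

J = πd⁴/32 = π(0.0557)⁴/32 = 9.450×10^-7 m⁴.
τ_max = T·r/J = 1220 × 0.0278 / 9.450×10^-7 = 3.596×10^7 Pa.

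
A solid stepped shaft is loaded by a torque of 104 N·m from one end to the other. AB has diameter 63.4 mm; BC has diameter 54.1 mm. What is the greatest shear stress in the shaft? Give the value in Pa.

Under the same torque, τ_max = 16T/(πd³) is largest where d is smallest — segment BC (d = 54.1 mm).
τ_max = 16·104.0/(π·(0.0541)³) = 3.345×10^6 Pa.

3.35e6 Pa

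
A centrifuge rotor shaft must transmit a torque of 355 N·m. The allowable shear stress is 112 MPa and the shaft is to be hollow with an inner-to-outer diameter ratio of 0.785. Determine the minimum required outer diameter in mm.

For a hollow shaft with d_i/d_o = 0.785: τ_max = 16T/(π d_o³ (1−k⁴)), so d_o = [16T/(π τ_allow (1−k⁴))]^(1/3) = [16·355.0/(π·1.12×10^8·0.6203)]^(1/3) = 0.02963 m.

29.6 mm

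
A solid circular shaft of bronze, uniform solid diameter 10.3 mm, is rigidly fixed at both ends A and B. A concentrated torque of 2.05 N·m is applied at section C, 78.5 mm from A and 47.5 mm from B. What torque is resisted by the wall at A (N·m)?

With uniform GJ and both ends fixed, compatibility θ_AC = θ_CB gives T_A·a = T_B·b, together with T_A + T_B = T₀.
T_A = T₀·b/(a+b) = 2.050·47.5/126.0 = 0.7728 N·m; T_B = 1.277 N·m.

0.773 N·m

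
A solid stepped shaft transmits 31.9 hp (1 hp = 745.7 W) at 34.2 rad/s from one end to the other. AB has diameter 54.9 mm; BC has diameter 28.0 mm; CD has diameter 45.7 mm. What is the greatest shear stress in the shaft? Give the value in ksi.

23.4 ksi

ω = 34.2 rad/s, so T = P/ω = 31.9×745.7 / 34.20 = 695.6 N·m.
Under the same torque, τ_max = 16T/(πd³) is largest where d is smallest — segment BC (d = 28.0 mm).
τ_max = 16·695.6/(π·(0.0280)³) = 1.614×10^8 Pa.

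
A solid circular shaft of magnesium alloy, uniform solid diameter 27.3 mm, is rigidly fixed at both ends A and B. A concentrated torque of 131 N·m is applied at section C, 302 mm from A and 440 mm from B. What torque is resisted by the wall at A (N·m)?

77.7 N·m

With uniform GJ and both ends fixed, compatibility θ_AC = θ_CB gives T_A·a = T_B·b, together with T_A + T_B = T₀.
T_A = T₀·b/(a+b) = 131.0·440/742.0 = 77.68 N·m; T_B = 53.32 N·m.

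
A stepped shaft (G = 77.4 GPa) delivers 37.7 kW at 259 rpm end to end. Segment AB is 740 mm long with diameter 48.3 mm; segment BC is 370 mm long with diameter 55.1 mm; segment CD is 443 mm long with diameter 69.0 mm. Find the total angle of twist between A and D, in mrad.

35.8 mrad

ω = 2π·259/60 = 27.12 rad/s, so T = P/ω = 37.7×10³ / 27.12 = 1390 N·m.
J_AB = π(0.0483)⁴/32 = 5.34×10^-7 m⁴; J_BC = π(0.0551)⁴/32 = 9.05×10^-7 m⁴; J_CD = π(0.0690)⁴/32 = 2.23×10^-6 m⁴.
θ = (T/G)·Σ L_i/J_i = (1390/77.4×10⁹)·(0.740/5.34×10^-7 + 0.370/9.05×10^-7 + 0.443/2.23×10^-6) = 0.03579 rad.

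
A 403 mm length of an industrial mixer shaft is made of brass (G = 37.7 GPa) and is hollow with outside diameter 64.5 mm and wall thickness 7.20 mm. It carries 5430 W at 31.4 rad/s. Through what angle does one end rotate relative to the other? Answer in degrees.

0.0980°

ω = 31.4 rad/s, so T = P/ω = 5430 / 31.40 = 172.9 N·m.
J = π(d_o⁴ − d_i⁴)/32 = π(0.0645⁴ − 0.0501⁴)/32 = 1.081×10^-6 m⁴.
θ = T·L/(G·J) = 172.9 × 0.403 / (37.7×10⁹ × 1.081×10^-6) = 1.711×10^-3 rad.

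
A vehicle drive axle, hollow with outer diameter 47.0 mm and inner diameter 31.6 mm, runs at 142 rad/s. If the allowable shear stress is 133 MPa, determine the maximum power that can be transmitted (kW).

306 kW

J = π(d_o⁴ − d_i⁴)/32 = π(0.0470⁴ − 0.0316⁴)/32 = 3.812×10^-7 m⁴.
T_max = τ_allow·J/r = 1.33×10^8 × 3.812×10^-7 / 0.0235 = 2157 N·m.
ω = 142 rad/s, so P_max = T_max·ω = 3.063×10^5 W.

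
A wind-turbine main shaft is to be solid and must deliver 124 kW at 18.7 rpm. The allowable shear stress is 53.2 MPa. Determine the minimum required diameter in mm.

182 mm

ω = 2π·18.7/60 = 1.958 rad/s, so T = P/ω = 124×10³ / 1.958 = 63320 N·m.
For a solid shaft τ_max = 16T/(πd³), so d = (16T/(π τ_allow))^(1/3) = (16·63320/(π·5.32×10^7))^(1/3) = 0.1823 m.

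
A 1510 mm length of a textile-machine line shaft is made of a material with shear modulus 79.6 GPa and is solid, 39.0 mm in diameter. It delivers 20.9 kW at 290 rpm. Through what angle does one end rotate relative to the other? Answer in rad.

ω = 2π·290/60 = 30.37 rad/s, so T = P/ω = 20.9×10³ / 30.37 = 688.2 N·m.
J = πd⁴/32 = π(0.0390)⁴/32 = 2.271×10^-7 m⁴.
θ = T·L/(G·J) = 688.2 × 1.51 / (79.6×10⁹ × 2.271×10^-7) = 0.05748 rad.

0.0575 rad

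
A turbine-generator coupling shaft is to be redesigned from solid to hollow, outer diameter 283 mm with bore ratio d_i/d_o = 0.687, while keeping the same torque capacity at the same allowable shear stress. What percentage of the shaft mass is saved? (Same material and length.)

37.5 %

Equal τ_max and T ⇒ the solid shaft needs d_s³ = d_o³(1−k⁴), so d_s = 283·(1−0.687⁴)^(1/3) = 260.2 mm.
Area ratio A_h/A_s = d_o²(1−k²)/d_s² = (1−k²)/(1−k⁴)^(2/3) = 0.6246.
Mass saving = 1 − 0.6246 = 37.5 %.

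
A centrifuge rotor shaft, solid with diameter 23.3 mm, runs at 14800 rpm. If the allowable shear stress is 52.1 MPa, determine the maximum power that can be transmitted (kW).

J = πd⁴/32 = π(0.0233)⁴/32 = 2.894×10^-8 m⁴.
T_max = τ_allow·J/r = 5.21×10^7 × 2.894×10^-8 / 0.0117 = 129.4 N·m.
ω = 2π·14800/60 = 1550 rad/s, so P_max = T_max·ω = 2.006×10^5 W.

201 kW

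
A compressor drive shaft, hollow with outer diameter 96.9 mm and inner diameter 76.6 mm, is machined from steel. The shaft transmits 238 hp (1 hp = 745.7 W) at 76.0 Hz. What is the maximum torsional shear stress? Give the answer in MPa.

ω = 2π·76.0 = 477.5 rad/s, so T = P/ω = 238×745.7 / 477.5 = 371.7 N·m.
J = π(d_o⁴ − d_i⁴)/32 = π(0.0969⁴ − 0.0766⁴)/32 = 5.276×10^-6 m⁴.
τ_max = T·r/J = 371.7 × 0.0485 / 5.276×10^-6 = 3.413×10^6 Pa.

3.41 MPa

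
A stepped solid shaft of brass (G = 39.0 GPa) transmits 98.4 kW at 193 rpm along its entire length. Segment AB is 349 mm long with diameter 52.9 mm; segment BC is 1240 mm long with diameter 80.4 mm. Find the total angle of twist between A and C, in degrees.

5.41°

ω = 2π·193/60 = 20.21 rad/s, so T = P/ω = 98.4×10³ / 20.21 = 4869 N·m.
J_AB = π(0.0529)⁴/32 = 7.69×10^-7 m⁴; J_BC = π(0.0804)⁴/32 = 4.10×10^-6 m⁴.
θ = (T/G)·Σ L_i/J_i = (4869/39.0×10⁹)·(0.349/7.69×10^-7 + 1.24/4.10×10^-6) = 0.09440 rad.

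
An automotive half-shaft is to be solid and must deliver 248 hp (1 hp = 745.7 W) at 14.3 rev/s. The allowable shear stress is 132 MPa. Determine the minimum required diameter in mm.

ω = 2π·14.3 = 89.85 rad/s, so T = P/ω = 248×745.7 / 89.85 = 2058 N·m.
For a solid shaft τ_max = 16T/(πd³), so d = (16T/(π τ_allow))^(1/3) = (16·2058/(π·1.32×10^8))^(1/3) = 0.04298 m.

43.0 mm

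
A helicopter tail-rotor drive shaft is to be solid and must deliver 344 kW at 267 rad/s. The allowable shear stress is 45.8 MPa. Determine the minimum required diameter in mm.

52.3 mm

ω = 267 rad/s, so T = P/ω = 344×10³ / 267.0 = 1288 N·m.
For a solid shaft τ_max = 16T/(πd³), so d = (16T/(π τ_allow))^(1/3) = (16·1288/(π·4.58×10^7))^(1/3) = 0.05233 m.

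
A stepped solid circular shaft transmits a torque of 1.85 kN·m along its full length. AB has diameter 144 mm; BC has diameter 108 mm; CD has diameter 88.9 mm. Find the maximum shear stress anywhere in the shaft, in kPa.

Under the same torque, τ_max = 16T/(πd³) is largest where d is smallest — segment CD (d = 88.9 mm).
τ_max = 16·1850/(π·(0.0889)³) = 1.341×10^7 Pa.

13400 kPa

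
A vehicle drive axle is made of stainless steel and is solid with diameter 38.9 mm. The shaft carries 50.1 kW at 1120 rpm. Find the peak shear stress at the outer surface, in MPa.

ω = 2π·1120/60 = 117.3 rad/s, so T = P/ω = 50.1×10³ / 117.3 = 427.2 N·m.
J = πd⁴/32 = π(0.0389)⁴/32 = 2.248×10^-7 m⁴.
τ_max = T·r/J = 427.2 × 0.0194 / 2.248×10^-7 = 3.696×10^7 Pa.

37.0 MPa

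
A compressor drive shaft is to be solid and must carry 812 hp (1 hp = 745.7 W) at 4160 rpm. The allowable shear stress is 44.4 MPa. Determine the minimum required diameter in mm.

54.2 mm

ω = 2π·4160/60 = 435.6 rad/s, so T = P/ω = 812×745.7 / 435.6 = 1390 N·m.
For a solid shaft τ_max = 16T/(πd³), so d = (16T/(π τ_allow))^(1/3) = (16·1390/(π·4.44×10^7))^(1/3) = 0.05422 m.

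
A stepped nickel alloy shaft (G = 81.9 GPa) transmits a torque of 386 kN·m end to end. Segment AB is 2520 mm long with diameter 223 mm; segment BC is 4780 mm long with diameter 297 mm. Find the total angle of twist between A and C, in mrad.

78.4 mrad

J_AB = π(0.223)⁴/32 = 2.43×10^-4 m⁴; J_BC = π(0.297)⁴/32 = 7.64×10^-4 m⁴.
θ = (T/G)·Σ L_i/J_i = (386000/81.9×10⁹)·(2.52/2.43×10^-4 + 4.78/7.64×10^-4) = 0.07841 rad.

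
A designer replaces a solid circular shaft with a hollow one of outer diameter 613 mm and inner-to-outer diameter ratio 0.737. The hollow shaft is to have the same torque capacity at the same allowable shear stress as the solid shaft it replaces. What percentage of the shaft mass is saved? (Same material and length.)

42.3 %

Equal τ_max and T ⇒ the solid shaft needs d_s³ = d_o³(1−k⁴), so d_s = 613·(1−0.737⁴)^(1/3) = 545.6 mm.
Area ratio A_h/A_s = d_o²(1−k²)/d_s² = (1−k²)/(1−k⁴)^(2/3) = 0.5767.
Mass saving = 1 − 0.5767 = 42.3 %.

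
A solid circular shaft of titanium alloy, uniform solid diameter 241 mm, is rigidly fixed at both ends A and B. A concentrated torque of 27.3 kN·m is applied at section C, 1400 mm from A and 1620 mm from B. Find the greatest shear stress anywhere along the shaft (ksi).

0.773 ksi

With uniform GJ and both ends fixed, compatibility θ_AC = θ_CB gives T_A·a = T_B·b, together with T_A + T_B = T₀.
T_A = T₀·b/(a+b) = 27300·1620/3020 = 14640 N·m; T_B = 12660 N·m.
τ in each portion: τ_AC = 5.33×10^6 Pa, τ_CB = 4.60×10^6 Pa; maximum is in AC.
τ_max = T_AC·r/J = 14640·0.120/3.31×10^-4 = 5.328×10^6 Pa.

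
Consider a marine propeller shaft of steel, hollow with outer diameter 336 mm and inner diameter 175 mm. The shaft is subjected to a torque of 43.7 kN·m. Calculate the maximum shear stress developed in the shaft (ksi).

0.919 ksi

J = π(d_o⁴ − d_i⁴)/32 = π(0.336⁴ − 0.175⁴)/32 = 1.159×10^-3 m⁴.
τ_max = T·r/J = 43700 × 0.168 / 1.159×10^-3 = 6.333×10^6 Pa.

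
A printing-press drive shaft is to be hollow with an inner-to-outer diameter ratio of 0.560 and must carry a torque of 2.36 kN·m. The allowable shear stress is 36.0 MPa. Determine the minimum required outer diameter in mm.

71.8 mm

For a hollow shaft with d_i/d_o = 0.560: τ_max = 16T/(π d_o³ (1−k⁴)), so d_o = [16T/(π τ_allow (1−k⁴))]^(1/3) = [16·2360/(π·3.60×10^7·0.9017)]^(1/3) = 0.07181 m.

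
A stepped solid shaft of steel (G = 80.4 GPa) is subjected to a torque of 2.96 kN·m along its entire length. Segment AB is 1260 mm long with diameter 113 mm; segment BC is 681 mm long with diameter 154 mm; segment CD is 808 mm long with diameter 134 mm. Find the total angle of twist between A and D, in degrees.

J_AB = π(0.113)⁴/32 = 1.60×10^-5 m⁴; J_BC = π(0.154)⁴/32 = 5.52×10^-5 m⁴; J_CD = π(0.134)⁴/32 = 3.17×10^-5 m⁴.
θ = (T/G)·Σ L_i/J_i = (2960/80.4×10⁹)·(1.26/1.60×10^-5 + 0.681/5.52×10^-5 + 0.808/3.17×10^-5) = 4.292×10^-3 rad.

0.246°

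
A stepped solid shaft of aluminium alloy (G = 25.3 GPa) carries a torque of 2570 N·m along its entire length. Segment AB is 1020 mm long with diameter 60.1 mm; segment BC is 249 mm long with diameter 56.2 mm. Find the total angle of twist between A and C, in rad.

0.107 rad

J_AB = π(0.0601)⁴/32 = 1.28×10^-6 m⁴; J_BC = π(0.0562)⁴/32 = 9.79×10^-7 m⁴.
θ = (T/G)·Σ L_i/J_i = (2570/25.3×10⁹)·(1.02/1.28×10^-6 + 0.249/9.79×10^-7) = 0.1067 rad.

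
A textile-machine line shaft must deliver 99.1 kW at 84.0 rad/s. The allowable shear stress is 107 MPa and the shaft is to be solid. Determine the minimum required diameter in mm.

ω = 84.0 rad/s, so T = P/ω = 99.1×10³ / 84.00 = 1180 N·m.
For a solid shaft τ_max = 16T/(πd³), so d = (16T/(π τ_allow))^(1/3) = (16·1180/(π·1.07×10^8))^(1/3) = 0.03829 m.

38.3 mm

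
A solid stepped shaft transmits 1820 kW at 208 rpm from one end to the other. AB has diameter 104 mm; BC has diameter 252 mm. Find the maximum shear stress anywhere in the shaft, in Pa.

ω = 2π·208/60 = 21.78 rad/s, so T = P/ω = 1820×10³ / 21.78 = 83560 N·m.
Under the same torque, τ_max = 16T/(πd³) is largest where d is smallest — segment AB (d = 104 mm).
τ_max = 16·83560/(π·(0.104)³) = 3.783×10^8 Pa.

3.78e8 Pa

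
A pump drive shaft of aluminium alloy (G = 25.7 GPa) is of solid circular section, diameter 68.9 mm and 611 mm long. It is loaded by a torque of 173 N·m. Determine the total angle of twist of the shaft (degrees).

0.107°

J = πd⁴/32 = π(0.0689)⁴/32 = 2.212×10^-6 m⁴.
θ = T·L/(G·J) = 173.0 × 0.611 / (25.7×10⁹ × 2.212×10^-6) = 1.859×10^-3 rad.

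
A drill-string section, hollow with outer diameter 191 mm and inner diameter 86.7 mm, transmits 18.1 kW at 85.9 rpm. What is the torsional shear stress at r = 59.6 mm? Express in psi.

139 psi

ω = 2π·85.9/60 = 8.995 rad/s, so T = P/ω = 18.1×10³ / 8.995 = 2012 N·m.
J = π(d_o⁴ − d_i⁴)/32 = π(0.191⁴ − 0.0867⁴)/32 = 1.251×10^-4 m⁴.
Shear stress varies linearly with radius: τ = T·r/J = 2012 × 0.0596 / 1.251×10^-4 = 9.585×10^5 Pa.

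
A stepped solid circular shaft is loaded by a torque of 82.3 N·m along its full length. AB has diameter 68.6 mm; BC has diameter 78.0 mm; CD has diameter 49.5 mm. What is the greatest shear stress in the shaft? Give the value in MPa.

3.46 MPa

Under the same torque, τ_max = 16T/(πd³) is largest where d is smallest — segment CD (d = 49.5 mm).
τ_max = 16·82.30/(π·(0.0495)³) = 3.456×10^6 Pa.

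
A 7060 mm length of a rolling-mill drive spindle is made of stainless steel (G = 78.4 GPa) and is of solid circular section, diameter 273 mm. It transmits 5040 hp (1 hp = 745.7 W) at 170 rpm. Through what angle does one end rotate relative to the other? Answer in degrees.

ω = 2π·170/60 = 17.80 rad/s, so T = P/ω = 5040×745.7 / 17.80 = 211100 N·m.
J = πd⁴/32 = π(0.273)⁴/32 = 5.453×10^-4 m⁴.
θ = T·L/(G·J) = 211100 × 7.06 / (78.4×10⁹ × 5.453×10^-4) = 0.03486 rad.

2.00°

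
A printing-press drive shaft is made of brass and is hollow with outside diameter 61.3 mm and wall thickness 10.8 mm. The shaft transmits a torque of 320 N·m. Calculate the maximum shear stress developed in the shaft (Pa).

J = π(d_o⁴ − d_i⁴)/32 = π(0.0613⁴ − 0.0397⁴)/32 = 1.142×10^-6 m⁴.
τ_max = T·r/J = 320.0 × 0.0307 / 1.142×10^-6 = 8.586×10^6 Pa.

8.59e6 Pa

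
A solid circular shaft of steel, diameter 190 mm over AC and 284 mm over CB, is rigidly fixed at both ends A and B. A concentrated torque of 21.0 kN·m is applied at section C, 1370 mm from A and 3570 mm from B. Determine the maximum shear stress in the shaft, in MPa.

5.35 MPa

Compatibility: T_A·a/J_AC = T_B·b/J_CB with T_A + T_B = T₀.
J_AC = 1.28×10^-4 m⁴, J_CB = 6.39×10^-4 m⁴, so T_A = T₀·(J_AC/a)/((J_AC/a)+(J_CB/b)) = 7203 N·m, T_B = 13800 N·m.
τ in each portion: τ_AC = 5.35×10^6 Pa, τ_CB = 3.07×10^6 Pa; maximum is in AC.
τ_max = T_AC·r/J = 7203·0.0950/1.28×10^-4 = 5.348×10^6 Pa.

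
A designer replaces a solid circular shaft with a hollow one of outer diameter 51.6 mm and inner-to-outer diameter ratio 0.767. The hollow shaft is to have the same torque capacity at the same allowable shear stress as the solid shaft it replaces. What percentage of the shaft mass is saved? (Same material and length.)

45.4 %

Equal τ_max and T ⇒ the solid shaft needs d_s³ = d_o³(1−k⁴), so d_s = 51.6·(1−0.767⁴)^(1/3) = 44.79 mm.
Area ratio A_h/A_s = d_o²(1−k²)/d_s² = (1−k²)/(1−k⁴)^(2/3) = 0.5465.
Mass saving = 1 − 0.5465 = 45.4 %.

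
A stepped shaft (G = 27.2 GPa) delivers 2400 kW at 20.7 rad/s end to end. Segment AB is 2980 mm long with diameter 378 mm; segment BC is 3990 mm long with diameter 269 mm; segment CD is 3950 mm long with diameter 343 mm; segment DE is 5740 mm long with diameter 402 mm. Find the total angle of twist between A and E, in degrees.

ω = 20.7 rad/s, so T = P/ω = 2400×10³ / 20.70 = 115900 N·m.
J_AB = π(0.378)⁴/32 = 2.00×10^-3 m⁴; J_BC = π(0.269)⁴/32 = 5.14×10^-4 m⁴; J_CD = π(0.343)⁴/32 = 1.36×10^-3 m⁴; J_DE = π(0.402)⁴/32 = 2.56×10^-3 m⁴.
θ = (T/G)·Σ L_i/J_i = (115900/27.2×10⁹)·(2.98/2.00×10^-3 + 3.99/5.14×10^-4 + 3.95/1.36×10^-3 + 5.74/2.56×10^-3) = 0.06136 rad.

3.52°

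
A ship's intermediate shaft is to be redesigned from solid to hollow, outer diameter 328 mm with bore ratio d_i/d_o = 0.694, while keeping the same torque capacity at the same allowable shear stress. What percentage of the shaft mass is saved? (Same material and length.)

Equal τ_max and T ⇒ the solid shaft needs d_s³ = d_o³(1−k⁴), so d_s = 328·(1−0.694⁴)^(1/3) = 300.4 mm.
Area ratio A_h/A_s = d_o²(1−k²)/d_s² = (1−k²)/(1−k⁴)^(2/3) = 0.6181.
Mass saving = 1 − 0.6181 = 38.2 %.

38.2 %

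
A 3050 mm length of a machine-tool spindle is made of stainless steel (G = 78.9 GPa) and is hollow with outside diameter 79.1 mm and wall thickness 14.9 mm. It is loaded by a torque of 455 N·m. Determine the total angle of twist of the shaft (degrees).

J = π(d_o⁴ − d_i⁴)/32 = π(0.0791⁴ − 0.0493⁴)/32 = 3.263×10^-6 m⁴.
θ = T·L/(G·J) = 455.0 × 3.05 / (78.9×10⁹ × 3.263×10^-6) = 5.390×10^-3 rad.

0.309°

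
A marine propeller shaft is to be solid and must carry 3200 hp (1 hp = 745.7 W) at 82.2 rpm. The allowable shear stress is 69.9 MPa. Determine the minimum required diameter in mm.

ω = 2π·82.2/60 = 8.608 rad/s, so T = P/ω = 3200×745.7 / 8.608 = 277200 N·m.
For a solid shaft τ_max = 16T/(πd³), so d = (16T/(π τ_allow))^(1/3) = (16·277200/(π·6.99×10^7))^(1/3) = 0.2723 m.

272 mm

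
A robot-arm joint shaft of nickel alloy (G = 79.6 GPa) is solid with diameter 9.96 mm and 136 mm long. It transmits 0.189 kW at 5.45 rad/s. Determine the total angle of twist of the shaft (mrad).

ω = 5.45 rad/s, so T = P/ω = 0.189×10³ / 5.450 = 34.68 N·m.
J = πd⁴/32 = π(0.00996)⁴/32 = 9.661×10^-10 m⁴.
θ = T·L/(G·J) = 34.68 × 0.136 / (79.6×10⁹ × 9.661×10^-10) = 0.06133 rad.

61.3 mrad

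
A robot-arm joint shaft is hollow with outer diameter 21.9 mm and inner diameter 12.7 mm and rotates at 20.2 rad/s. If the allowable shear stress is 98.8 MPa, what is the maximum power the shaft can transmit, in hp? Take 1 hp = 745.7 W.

4.90 hp

J = π(d_o⁴ − d_i⁴)/32 = π(0.0219⁴ − 0.0127⁴)/32 = 2.003×10^-8 m⁴.
T_max = τ_allow·J/r = 9.88×10^7 × 2.003×10^-8 / 0.0109 = 180.7 N·m.
ω = 20.2 rad/s, so P_max = T_max·ω = 3650 W.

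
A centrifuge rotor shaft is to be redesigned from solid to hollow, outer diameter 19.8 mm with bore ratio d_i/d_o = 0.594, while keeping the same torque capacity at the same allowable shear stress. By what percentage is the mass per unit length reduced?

29.3 %

Equal τ_max and T ⇒ the solid shaft needs d_s³ = d_o³(1−k⁴), so d_s = 19.8·(1−0.594⁴)^(1/3) = 18.94 mm.
Area ratio A_h/A_s = d_o²(1−k²)/d_s² = (1−k²)/(1−k⁴)^(2/3) = 0.7071.
Mass saving = 1 − 0.7071 = 29.3 %.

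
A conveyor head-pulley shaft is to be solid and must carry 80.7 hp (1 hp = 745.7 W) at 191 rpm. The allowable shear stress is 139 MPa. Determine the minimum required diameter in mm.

ω = 2π·191/60 = 20.00 rad/s, so T = P/ω = 80.7×745.7 / 20.00 = 3009 N·m.
For a solid shaft τ_max = 16T/(πd³), so d = (16T/(π τ_allow))^(1/3) = (16·3009/(π·1.39×10^8))^(1/3) = 0.04795 m.

47.9 mm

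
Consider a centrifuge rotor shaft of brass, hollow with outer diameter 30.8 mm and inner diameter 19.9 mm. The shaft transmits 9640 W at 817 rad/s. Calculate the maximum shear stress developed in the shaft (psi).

ω = 817 rad/s, so T = P/ω = 9640 / 817.0 = 11.80 N·m.
J = π(d_o⁴ − d_i⁴)/32 = π(0.0308⁴ − 0.0199⁴)/32 = 7.295×10^-8 m⁴.
τ_max = T·r/J = 11.80 × 0.0154 / 7.295×10^-8 = 2.491×10^6 Pa.

361 psi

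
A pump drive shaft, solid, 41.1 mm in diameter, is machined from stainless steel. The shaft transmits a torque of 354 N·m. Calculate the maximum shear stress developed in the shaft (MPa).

26.0 MPa

J = πd⁴/32 = π(0.0411)⁴/32 = 2.801×10^-7 m⁴.
τ_max = T·r/J = 354.0 × 0.0206 / 2.801×10^-7 = 2.597×10^7 Pa.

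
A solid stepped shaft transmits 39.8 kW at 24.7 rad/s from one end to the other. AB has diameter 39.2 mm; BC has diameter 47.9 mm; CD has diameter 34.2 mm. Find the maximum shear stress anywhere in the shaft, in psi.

ω = 24.7 rad/s, so T = P/ω = 39.8×10³ / 24.70 = 1611 N·m.
Under the same torque, τ_max = 16T/(πd³) is largest where d is smallest — segment CD (d = 34.2 mm).
τ_max = 16·1611/(π·(0.0342)³) = 2.052×10^8 Pa.

29800 psi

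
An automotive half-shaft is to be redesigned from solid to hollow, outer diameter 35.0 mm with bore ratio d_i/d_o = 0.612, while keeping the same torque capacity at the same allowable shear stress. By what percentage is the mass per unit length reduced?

30.8 %

Equal τ_max and T ⇒ the solid shaft needs d_s³ = d_o³(1−k⁴), so d_s = 35.0·(1−0.612⁴)^(1/3) = 33.28 mm.
Area ratio A_h/A_s = d_o²(1−k²)/d_s² = (1−k²)/(1−k⁴)^(2/3) = 0.6918.
Mass saving = 1 − 0.6918 = 30.8 %.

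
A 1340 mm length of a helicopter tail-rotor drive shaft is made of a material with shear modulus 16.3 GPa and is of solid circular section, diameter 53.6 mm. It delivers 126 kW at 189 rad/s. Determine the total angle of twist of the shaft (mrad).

ω = 189 rad/s, so T = P/ω = 126×10³ / 189.0 = 666.7 N·m.
J = πd⁴/32 = π(0.0536)⁴/32 = 8.103×10^-7 m⁴.
θ = T·L/(G·J) = 666.7 × 1.34 / (16.3×10⁹ × 8.103×10^-7) = 0.06763 rad.

67.6 mrad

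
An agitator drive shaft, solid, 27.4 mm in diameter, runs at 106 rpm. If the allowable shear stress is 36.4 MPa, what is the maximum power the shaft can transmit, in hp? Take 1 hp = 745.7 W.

2.19 hp

J = πd⁴/32 = π(0.0274)⁴/32 = 5.534×10^-8 m⁴.
T_max = τ_allow·J/r = 3.64×10^7 × 5.534×10^-8 / 0.0137 = 147.0 N·m.
ω = 2π·106/60 = 11.10 rad/s, so P_max = T_max·ω = 1632 W.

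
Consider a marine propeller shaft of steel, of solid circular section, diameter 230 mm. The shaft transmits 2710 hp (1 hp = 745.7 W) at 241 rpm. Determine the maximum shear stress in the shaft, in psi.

4860 psi

ω = 2π·241/60 = 25.24 rad/s, so T = P/ω = 2710×745.7 / 25.24 = 80070 N·m.
J = πd⁴/32 = π(0.230)⁴/32 = 2.747×10^-4 m⁴.
τ_max = T·r/J = 80070 × 0.115 / 2.747×10^-4 = 3.352×10^7 Pa.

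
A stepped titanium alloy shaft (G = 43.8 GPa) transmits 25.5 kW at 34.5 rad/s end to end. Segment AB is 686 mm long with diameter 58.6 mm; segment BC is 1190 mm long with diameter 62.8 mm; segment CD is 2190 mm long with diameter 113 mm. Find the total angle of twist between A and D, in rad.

0.0255 rad

ω = 34.5 rad/s, so T = P/ω = 25.5×10³ / 34.50 = 739.1 N·m.
J_AB = π(0.0586)⁴/32 = 1.16×10^-6 m⁴; J_BC = π(0.0628)⁴/32 = 1.53×10^-6 m⁴; J_CD = π(0.113)⁴/32 = 1.60×10^-5 m⁴.
θ = (T/G)·Σ L_i/J_i = (739.1/43.8×10⁹)·(0.686/1.16×10^-6 + 1.19/1.53×10^-6 + 2.19/1.60×10^-5) = 0.02546 rad.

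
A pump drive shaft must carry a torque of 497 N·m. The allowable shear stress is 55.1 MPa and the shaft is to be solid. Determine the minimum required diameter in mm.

For a solid shaft τ_max = 16T/(πd³), so d = (16T/(π τ_allow))^(1/3) = (16·497.0/(π·5.51×10^7))^(1/3) = 0.03581 m.

35.8 mm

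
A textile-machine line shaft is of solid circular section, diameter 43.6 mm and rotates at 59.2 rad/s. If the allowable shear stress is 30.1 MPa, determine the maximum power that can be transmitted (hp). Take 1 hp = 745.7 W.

38.9 hp

J = πd⁴/32 = π(0.0436)⁴/32 = 3.548×10^-7 m⁴.
T_max = τ_allow·J/r = 3.01×10^7 × 3.548×10^-7 / 0.0218 = 489.8 N·m.
ω = 59.2 rad/s, so P_max = T_max·ω = 2.900×10^4 W.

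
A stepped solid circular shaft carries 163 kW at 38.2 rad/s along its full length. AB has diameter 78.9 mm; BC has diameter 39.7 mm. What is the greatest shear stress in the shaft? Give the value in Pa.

3.47e8 Pa

ω = 38.2 rad/s, so T = P/ω = 163×10³ / 38.20 = 4267 N·m.
Under the same torque, τ_max = 16T/(πd³) is largest where d is smallest — segment BC (d = 39.7 mm).
τ_max = 16·4267/(π·(0.0397)³) = 3.473×10^8 Pa.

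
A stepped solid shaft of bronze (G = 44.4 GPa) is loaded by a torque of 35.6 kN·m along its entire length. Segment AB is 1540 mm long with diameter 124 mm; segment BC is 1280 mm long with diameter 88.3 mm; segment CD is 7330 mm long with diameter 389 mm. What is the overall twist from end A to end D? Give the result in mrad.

228 mrad

J_AB = π(0.124)⁴/32 = 2.32×10^-5 m⁴; J_BC = π(0.0883)⁴/32 = 5.97×10^-6 m⁴; J_CD = π(0.389)⁴/32 = 2.25×10^-3 m⁴.
θ = (T/G)·Σ L_i/J_i = (35600/44.4×10⁹)·(1.54/2.32×10^-5 + 1.28/5.97×10^-6 + 7.33/2.25×10^-3) = 0.2278 rad.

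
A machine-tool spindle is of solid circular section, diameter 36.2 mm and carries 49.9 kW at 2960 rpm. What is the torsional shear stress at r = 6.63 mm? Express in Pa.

6.33e6 Pa

ω = 2π·2960/60 = 310.0 rad/s, so T = P/ω = 49.9×10³ / 310.0 = 161.0 N·m.
J = πd⁴/32 = π(0.0362)⁴/32 = 1.686×10^-7 m⁴.
Shear stress varies linearly with radius: τ = T·r/J = 161.0 × 0.00663 / 1.686×10^-7 = 6.331×10^6 Pa.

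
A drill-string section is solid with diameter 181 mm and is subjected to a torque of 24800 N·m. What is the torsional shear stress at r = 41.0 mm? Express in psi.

1400 psi

J = πd⁴/32 = π(0.181)⁴/32 = 1.054×10^-4 m⁴.
Shear stress varies linearly with radius: τ = T·r/J = 24800 × 0.0410 / 1.054×10^-4 = 9.650×10^6 Pa.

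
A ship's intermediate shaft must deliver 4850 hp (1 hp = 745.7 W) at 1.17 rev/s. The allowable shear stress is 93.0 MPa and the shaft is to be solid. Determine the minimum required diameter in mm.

300 mm

ω = 2π·1.17 = 7.351 rad/s, so T = P/ω = 4850×745.7 / 7.351 = 492000 N·m.
For a solid shaft τ_max = 16T/(πd³), so d = (16T/(π τ_allow))^(1/3) = (16·492000/(π·9.30×10^7))^(1/3) = 0.2998 m.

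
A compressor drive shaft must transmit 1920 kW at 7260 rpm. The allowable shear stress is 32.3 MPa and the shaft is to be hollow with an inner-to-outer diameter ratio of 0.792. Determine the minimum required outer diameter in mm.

86.9 mm

ω = 2π·7260/60 = 760.3 rad/s, so T = P/ω = 1920×10³ / 760.3 = 2525 N·m.
For a hollow shaft with d_i/d_o = 0.792: τ_max = 16T/(π d_o³ (1−k⁴)), so d_o = [16T/(π τ_allow (1−k⁴))]^(1/3) = [16·2525/(π·3.23×10^7·0.6065)]^(1/3) = 0.08691 m.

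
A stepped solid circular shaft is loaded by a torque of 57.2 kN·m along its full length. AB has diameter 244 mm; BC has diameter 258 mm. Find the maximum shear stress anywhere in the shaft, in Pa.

2.01e7 Pa

Under the same torque, τ_max = 16T/(πd³) is largest where d is smallest — segment AB (d = 244 mm).
τ_max = 16·57200/(π·(0.244)³) = 2.005×10^7 Pa.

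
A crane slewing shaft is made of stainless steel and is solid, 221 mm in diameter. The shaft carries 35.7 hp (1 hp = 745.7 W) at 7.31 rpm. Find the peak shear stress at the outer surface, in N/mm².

ω = 2π·7.31/60 = 0.7655 rad/s, so T = P/ω = 35.7×745.7 / 0.7655 = 34780 N·m.
J = πd⁴/32 = π(0.221)⁴/32 = 2.342×10^-4 m⁴.
τ_max = T·r/J = 34780 × 0.111 / 2.342×10^-4 = 1.641×10^7 Pa.

16.4 N/mm²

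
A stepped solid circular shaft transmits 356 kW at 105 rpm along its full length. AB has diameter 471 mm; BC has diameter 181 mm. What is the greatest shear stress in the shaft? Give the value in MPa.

ω = 2π·105/60 = 11.00 rad/s, so T = P/ω = 356×10³ / 11.00 = 32380 N·m.
Under the same torque, τ_max = 16T/(πd³) is largest where d is smallest — segment BC (d = 181 mm).
τ_max = 16·32380/(π·(0.181)³) = 2.781×10^7 Pa.

27.8 MPa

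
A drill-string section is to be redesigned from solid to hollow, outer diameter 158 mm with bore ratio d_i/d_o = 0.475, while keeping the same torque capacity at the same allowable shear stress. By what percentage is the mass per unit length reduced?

19.8 %

Equal τ_max and T ⇒ the solid shaft needs d_s³ = d_o³(1−k⁴), so d_s = 158·(1−0.475⁴)^(1/3) = 155.3 mm.
Area ratio A_h/A_s = d_o²(1−k²)/d_s² = (1−k²)/(1−k⁴)^(2/3) = 0.8018.
Mass saving = 1 − 0.8018 = 19.8 %.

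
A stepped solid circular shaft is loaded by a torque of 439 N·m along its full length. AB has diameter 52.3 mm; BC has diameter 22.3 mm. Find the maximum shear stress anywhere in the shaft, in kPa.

Under the same torque, τ_max = 16T/(πd³) is largest where d is smallest — segment BC (d = 22.3 mm).
τ_max = 16·439.0/(π·(0.0223)³) = 2.016×10^8 Pa.

202000 kPa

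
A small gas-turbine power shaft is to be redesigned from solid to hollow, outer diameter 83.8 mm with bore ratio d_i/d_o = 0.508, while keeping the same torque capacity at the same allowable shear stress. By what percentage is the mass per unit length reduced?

22.3 %

Equal τ_max and T ⇒ the solid shaft needs d_s³ = d_o³(1−k⁴), so d_s = 83.8·(1−0.508⁴)^(1/3) = 81.90 mm.
Area ratio A_h/A_s = d_o²(1−k²)/d_s² = (1−k²)/(1−k⁴)^(2/3) = 0.7768.
Mass saving = 1 − 0.7768 = 22.3 %.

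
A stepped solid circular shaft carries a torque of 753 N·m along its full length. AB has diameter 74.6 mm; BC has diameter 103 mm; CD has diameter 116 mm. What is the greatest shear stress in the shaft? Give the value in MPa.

Under the same torque, τ_max = 16T/(πd³) is largest where d is smallest — segment AB (d = 74.6 mm).
τ_max = 16·753.0/(π·(0.0746)³) = 9.237×10^6 Pa.

9.24 MPa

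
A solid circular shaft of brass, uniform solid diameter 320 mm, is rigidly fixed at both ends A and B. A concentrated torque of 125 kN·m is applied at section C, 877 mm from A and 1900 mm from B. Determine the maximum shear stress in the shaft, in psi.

1930 psi

With uniform GJ and both ends fixed, compatibility θ_AC = θ_CB gives T_A·a = T_B·b, together with T_A + T_B = T₀.
T_A = T₀·b/(a+b) = 125000·1900/2777 = 85520 N·m; T_B = 39480 N·m.
τ in each portion: τ_AC = 1.33×10^7 Pa, τ_CB = 6.14×10^6 Pa; maximum is in AC.
τ_max = T_AC·r/J = 85520·0.160/1.03×10^-3 = 1.329×10^7 Pa.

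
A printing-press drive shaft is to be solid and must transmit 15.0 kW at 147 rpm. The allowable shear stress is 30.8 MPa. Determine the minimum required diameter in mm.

ω = 2π·147/60 = 15.39 rad/s, so T = P/ω = 15.0×10³ / 15.39 = 974.4 N·m.
For a solid shaft τ_max = 16T/(πd³), so d = (16T/(π τ_allow))^(1/3) = (16·974.4/(π·3.08×10^7))^(1/3) = 0.05442 m.

54.4 mm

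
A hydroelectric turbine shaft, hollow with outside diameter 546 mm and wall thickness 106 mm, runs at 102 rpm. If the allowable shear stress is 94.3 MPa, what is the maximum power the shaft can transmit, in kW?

J = π(d_o⁴ − d_i⁴)/32 = π(0.546⁴ − 0.334⁴)/32 = 7.503×10^-3 m⁴.
T_max = τ_allow·J/r = 9.43×10^7 × 7.503×10^-3 / 0.273 = 2.592e6 N·m.
ω = 2π·102/60 = 10.68 rad/s, so P_max = T_max·ω = 2.768×10^7 W.

27700 kW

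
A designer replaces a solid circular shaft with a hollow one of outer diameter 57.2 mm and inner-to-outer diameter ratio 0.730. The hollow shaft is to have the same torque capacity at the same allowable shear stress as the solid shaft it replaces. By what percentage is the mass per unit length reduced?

41.6 %

Equal τ_max and T ⇒ the solid shaft needs d_s³ = d_o³(1−k⁴), so d_s = 57.2·(1−0.730⁴)^(1/3) = 51.17 mm.
Area ratio A_h/A_s = d_o²(1−k²)/d_s² = (1−k²)/(1−k⁴)^(2/3) = 0.5836.
Mass saving = 1 − 0.5836 = 41.6 %.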